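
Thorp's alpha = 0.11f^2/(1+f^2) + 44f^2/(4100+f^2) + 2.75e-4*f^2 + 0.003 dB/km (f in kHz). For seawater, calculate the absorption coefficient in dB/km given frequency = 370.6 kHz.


f^2 = 137344.36
alpha = 0.11*137344.36/(1+137344.36) + 44*137344.36/(4100+137344.36) + 2.75e-4*137344.36 + 0.003 = 80.607

80.607 dB/km


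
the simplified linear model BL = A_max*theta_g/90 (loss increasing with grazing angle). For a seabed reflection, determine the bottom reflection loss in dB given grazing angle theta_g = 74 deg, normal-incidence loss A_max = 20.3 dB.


16.69 dB


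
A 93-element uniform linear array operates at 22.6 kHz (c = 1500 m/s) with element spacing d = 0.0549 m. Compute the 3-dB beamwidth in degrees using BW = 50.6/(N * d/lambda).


Step 1: lambda = 1500/22600 = 0.06637 m
Step 2: d/lambda = 0.0549/0.06637 = 0.8272
Step 3: BW = 50.6/(N * d/lambda) = 50.6/(93 * 0.8272) = 0.66

0.66 deg


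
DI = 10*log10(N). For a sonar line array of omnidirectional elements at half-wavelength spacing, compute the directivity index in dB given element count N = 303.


DI = 10*log10(303) = 24.81

24.81 dB


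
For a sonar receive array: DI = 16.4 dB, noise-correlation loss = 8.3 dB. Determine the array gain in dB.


AG = DI - L_corr = 16.4 - 8.3 = 8.1

8.1 dB


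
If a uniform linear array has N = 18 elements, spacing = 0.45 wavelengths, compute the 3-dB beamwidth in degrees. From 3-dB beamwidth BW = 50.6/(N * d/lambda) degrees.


6.25 deg


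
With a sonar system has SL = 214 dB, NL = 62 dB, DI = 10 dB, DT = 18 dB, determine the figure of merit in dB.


144 dB


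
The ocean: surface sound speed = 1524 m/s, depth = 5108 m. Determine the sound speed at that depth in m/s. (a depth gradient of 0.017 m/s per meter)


c = 1524 + 0.017 * 5108 = 1610.836

1610.836 m/s


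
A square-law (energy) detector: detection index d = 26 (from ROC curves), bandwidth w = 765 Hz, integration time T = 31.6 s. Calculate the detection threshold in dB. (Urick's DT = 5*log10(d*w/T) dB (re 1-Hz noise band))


DT = 5*log10(d*w/T) = 5*log10(26 * 765 / 31.6) = 5*log10(629.43) = 13.99

13.99 dB


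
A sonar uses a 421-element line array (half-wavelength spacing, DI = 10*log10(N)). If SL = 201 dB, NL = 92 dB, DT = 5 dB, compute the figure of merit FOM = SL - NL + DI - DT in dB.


130.24 dB


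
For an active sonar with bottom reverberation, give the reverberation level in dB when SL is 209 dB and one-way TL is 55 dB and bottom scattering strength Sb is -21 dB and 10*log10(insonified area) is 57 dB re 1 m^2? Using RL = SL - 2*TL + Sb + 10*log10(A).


RL = SL - 2*TL + Sb + 10*log10(A) = 209 - 2*55 + (-21) + 57 = 135

135 dB


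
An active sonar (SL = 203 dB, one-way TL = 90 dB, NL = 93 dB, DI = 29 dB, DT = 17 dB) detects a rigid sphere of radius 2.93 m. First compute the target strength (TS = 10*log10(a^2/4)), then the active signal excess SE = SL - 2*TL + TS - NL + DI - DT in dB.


Step 1: TS = 10*log10(2.93^2/4) = 3.32 dB
Step 2: SE = SL - 2*TL + TS - NL + DI - DT = 203 - 2*90 + (3.32) - 93 + 29 - 17 = -54.68

-54.68 dB


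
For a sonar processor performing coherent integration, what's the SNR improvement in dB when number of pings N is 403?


26.05 dB


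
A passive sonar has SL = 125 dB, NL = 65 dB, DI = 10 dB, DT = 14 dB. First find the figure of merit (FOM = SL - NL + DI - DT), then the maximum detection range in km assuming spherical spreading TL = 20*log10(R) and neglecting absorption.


Step 1: FOM = SL - NL + DI - DT = 125 - 65 + 10 - 14 = 56 dB
Step 2: at max range FOM = TL = 20*log10(R), so R = 10^(56/20) = 630.96 m = 0.63 km

0.63 km


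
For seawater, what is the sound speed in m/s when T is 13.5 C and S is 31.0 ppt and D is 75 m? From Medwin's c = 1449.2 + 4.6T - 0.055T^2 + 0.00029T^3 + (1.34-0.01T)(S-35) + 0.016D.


c = 1449.2 + 4.6*13.5 - 0.055*13.5^2 + 0.00029*13.5^3 + (1.34 - 0.01*13.5)*(31.0 - 35) + 0.016*75 = 1498.37

1498.37 m/s


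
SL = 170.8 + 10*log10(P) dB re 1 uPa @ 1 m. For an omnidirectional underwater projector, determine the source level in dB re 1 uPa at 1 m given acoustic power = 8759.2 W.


SL = 170.8 + 10*log10(8759.2) = 170.8 + 39.42 = 210.22

210.22 dB


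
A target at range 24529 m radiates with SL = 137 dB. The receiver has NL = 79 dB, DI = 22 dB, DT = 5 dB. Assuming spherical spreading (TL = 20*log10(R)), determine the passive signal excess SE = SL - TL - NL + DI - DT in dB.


Step 1: TL = 20*log10(24529) = 87.79 dB
Step 2: SE = 137 - 87.79 - 79 + 22 - 5 = -12.79

-12.79 dB


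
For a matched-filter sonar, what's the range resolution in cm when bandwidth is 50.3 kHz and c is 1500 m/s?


dR = c/(2*BW) = 1500 / (2 * 50.3e3) = 0.0149 m = 1.49 cm

1.49 cm


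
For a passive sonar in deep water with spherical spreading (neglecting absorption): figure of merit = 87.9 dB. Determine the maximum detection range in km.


At max range FOM = TL, so 20*log10(R) = 87.9
R = 10^(87.9/20) = 24831.33 m = 24.83 km

24.83 km


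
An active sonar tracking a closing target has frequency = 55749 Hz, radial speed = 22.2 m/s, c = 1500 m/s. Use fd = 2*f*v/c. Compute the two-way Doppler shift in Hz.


fd = 2*f*v/c = 2 * 55749 * 22.2 / 1500 = 1650.17

1650.17 Hz


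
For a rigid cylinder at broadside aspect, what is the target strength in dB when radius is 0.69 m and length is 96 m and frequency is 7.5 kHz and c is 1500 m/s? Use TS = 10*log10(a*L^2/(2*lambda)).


42.01 dB


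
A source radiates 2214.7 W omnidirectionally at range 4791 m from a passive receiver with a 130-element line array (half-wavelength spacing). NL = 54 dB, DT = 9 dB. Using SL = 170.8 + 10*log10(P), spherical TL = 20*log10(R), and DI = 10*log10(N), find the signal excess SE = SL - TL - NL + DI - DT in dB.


Step 1: SL = 170.8 + 10*log10(2214.7) = 204.25 dB
Step 2: TL = 20*log10(4791) = 73.61 dB
Step 3: DI = 10*log10(130) = 21.14 dB
Step 4: SE = SL - TL - NL + DI - DT = 204.25 - 73.61 - 54 + 21.14 - 9 = 88.78

88.78 dB


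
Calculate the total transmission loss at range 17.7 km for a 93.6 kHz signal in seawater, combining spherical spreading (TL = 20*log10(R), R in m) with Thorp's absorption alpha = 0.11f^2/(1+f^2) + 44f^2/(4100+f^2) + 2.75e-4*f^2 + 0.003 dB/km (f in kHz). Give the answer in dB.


660.13 dB


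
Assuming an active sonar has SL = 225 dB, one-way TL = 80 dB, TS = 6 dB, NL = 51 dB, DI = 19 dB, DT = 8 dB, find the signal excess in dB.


31 dB


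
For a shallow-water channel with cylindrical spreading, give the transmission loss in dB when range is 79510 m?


TL = 10*log10(79510) = 49.0

49.0 dB


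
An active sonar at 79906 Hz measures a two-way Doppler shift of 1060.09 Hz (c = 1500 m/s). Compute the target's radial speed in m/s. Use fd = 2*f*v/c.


From fd = 2*f*v/c, v = c*fd/(2*f) = 1500 * 1060.09 / (2*79906) = 9.95

9.95 m/s


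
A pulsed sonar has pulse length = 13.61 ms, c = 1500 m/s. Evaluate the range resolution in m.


10.2075 m


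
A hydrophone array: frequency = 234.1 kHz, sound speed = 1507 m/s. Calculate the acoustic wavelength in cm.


lambda = c/f = 1507 / 234100 = 0.0064 m = 0.64 cm

0.64 cm


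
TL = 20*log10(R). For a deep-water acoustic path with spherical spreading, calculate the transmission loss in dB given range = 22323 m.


TL = 20*log10(22323) = 86.98

86.98 dB


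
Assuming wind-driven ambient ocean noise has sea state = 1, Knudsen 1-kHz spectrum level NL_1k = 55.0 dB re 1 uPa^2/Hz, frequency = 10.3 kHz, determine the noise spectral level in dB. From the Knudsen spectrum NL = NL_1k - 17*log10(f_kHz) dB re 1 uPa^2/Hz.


37.78 dB


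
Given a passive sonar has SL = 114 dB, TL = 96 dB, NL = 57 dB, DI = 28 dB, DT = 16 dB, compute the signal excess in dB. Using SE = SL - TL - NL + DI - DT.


SE = SL - TL - NL + DI - DT = 114 - 96 - 57 + 28 - 16 = -27

-27 dB


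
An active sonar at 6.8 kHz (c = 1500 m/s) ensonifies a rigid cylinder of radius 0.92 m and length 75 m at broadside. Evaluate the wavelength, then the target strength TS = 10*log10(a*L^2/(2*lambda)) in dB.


Step 1: lambda = c/f = 1500/6800 = 0.22059 m
Step 2: TS = 10*log10(a*L^2/(2*lambda)) = 10*log10(0.92*75^2/(2*0.22059)) = 40.69

40.69 dB


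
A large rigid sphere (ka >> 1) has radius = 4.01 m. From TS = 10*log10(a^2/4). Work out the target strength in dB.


TS = 10*log10(4.01^2 / 4) = 10*log10(4.020025) = 6.04

6.04 dB


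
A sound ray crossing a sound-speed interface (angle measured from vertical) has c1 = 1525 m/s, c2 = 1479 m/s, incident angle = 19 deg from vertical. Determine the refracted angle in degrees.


18.41 deg


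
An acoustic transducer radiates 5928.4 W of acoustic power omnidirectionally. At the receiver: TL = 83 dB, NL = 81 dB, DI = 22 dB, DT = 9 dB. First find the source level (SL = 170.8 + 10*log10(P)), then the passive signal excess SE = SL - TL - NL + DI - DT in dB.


Step 1: SL = 170.8 + 10*log10(5928.4) = 208.53 dB
Step 2: SE = SL - TL - NL + DI - DT = 208.53 - 83 - 81 + 22 - 9 = 57.53

57.53 dB


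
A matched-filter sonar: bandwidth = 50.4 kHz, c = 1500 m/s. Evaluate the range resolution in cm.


dR = c/(2*BW) = 1500 / (2 * 50.4e3) = 0.0149 m = 1.49 cm

1.49 cm


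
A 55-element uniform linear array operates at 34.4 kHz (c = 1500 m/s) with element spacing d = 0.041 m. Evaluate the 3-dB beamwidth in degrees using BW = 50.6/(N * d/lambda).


Step 1: lambda = 1500/34400 = 0.0436 m
Step 2: d/lambda = 0.041/0.0436 = 0.9404
Step 3: BW = 50.6/(N * d/lambda) = 50.6/(55 * 0.9404) = 0.98

0.98 deg


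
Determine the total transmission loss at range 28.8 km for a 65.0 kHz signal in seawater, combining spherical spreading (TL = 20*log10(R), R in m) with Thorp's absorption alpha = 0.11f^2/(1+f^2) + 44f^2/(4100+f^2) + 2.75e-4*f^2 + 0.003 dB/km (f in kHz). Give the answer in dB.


Step 1 (Thorp): alpha = 0.11*4225.0/(1+4225.0) + 44*4225.0/(4100+4225.0) + 2.75e-4*4225.0 + 0.003 = 23.6052 dB/km
Step 2: TL_spread = 20*log10(28800) = 89.19 dB
Step 3: TL_abs = alpha*R = 23.6052 * 28.8 = 679.83 dB
Step 4: TL_total = 89.19 + 679.83 = 769.02

769.02 dB


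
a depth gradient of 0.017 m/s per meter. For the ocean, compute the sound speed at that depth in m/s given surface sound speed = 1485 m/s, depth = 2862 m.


c = 1485 + 0.017 * 2862 = 1533.654

1533.654 m/s


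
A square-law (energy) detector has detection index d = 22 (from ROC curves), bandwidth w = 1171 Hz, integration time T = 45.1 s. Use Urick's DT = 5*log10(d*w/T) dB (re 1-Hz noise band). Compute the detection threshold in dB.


DT = 5*log10(d*w/T) = 5*log10(22 * 1171 / 45.1) = 5*log10(571.22) = 13.78

13.78 dB


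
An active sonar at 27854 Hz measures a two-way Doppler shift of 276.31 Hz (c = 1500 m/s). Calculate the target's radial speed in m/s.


From fd = 2*f*v/c, v = c*fd/(2*f) = 1500 * 276.31 / (2*27854) = 7.44

7.44 m/s


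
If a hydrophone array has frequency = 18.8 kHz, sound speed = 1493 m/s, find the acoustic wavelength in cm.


lambda = c/f = 1493 / 18800 = 0.0794 m = 7.94 cm

7.94 cm


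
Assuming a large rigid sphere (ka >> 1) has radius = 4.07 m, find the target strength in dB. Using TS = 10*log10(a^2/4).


6.17 dB


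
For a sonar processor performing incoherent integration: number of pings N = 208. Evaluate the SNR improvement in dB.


11.59 dB


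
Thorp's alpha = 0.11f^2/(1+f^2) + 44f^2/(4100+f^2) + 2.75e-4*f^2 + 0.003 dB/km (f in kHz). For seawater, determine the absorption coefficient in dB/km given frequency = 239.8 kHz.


f^2 = 57504.04
alpha = 0.11*57504.04/(1+57504.04) + 44*57504.04/(4100+57504.04) + 2.75e-4*57504.04 + 0.003 = 56.998

56.998 dB/km


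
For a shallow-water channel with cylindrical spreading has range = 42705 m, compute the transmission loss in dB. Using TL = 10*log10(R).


TL = 10*log10(42705) = 46.3

46.3 dB


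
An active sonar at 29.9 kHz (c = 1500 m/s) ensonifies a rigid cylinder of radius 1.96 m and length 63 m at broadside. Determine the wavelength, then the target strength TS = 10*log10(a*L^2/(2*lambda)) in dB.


Step 1: lambda = c/f = 1500/29900 = 0.05017 m
Step 2: TS = 10*log10(a*L^2/(2*lambda)) = 10*log10(1.96*63^2/(2*0.05017)) = 48.89

48.89 dB


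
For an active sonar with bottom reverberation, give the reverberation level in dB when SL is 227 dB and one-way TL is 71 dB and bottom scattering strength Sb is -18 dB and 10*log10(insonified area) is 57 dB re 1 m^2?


124 dB


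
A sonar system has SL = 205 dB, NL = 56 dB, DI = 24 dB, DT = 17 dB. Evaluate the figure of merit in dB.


156 dB


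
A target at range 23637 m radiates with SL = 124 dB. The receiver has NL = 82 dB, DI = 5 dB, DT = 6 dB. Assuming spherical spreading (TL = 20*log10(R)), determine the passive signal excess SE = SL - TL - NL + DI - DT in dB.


Step 1: TL = 20*log10(23637) = 87.47 dB
Step 2: SE = 124 - 87.47 - 82 + 5 - 6 = -46.47

-46.47 dB


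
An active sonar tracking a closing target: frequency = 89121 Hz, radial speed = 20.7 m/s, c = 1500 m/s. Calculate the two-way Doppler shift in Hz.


2459.74 Hz


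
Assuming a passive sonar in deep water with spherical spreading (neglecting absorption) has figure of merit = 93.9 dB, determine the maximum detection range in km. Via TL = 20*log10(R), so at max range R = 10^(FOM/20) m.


At max range FOM = TL, so 20*log10(R) = 93.9
R = 10^(93.9/20) = 49545.02 m = 49.55 km

49.55 km


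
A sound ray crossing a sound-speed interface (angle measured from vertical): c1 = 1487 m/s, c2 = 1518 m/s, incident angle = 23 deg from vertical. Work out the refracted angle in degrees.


sin(theta2) = (c2/c1)*sin(theta1) = (1518/1487)*sin(23 deg) = 0.39888
theta2 = arcsin(0.39888) = 23.51

23.51 deg


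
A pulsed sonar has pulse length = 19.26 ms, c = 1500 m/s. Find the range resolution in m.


dR = c*tau/2 = 1500 * 19.26e-3 / 2 = 14.445

14.445 m


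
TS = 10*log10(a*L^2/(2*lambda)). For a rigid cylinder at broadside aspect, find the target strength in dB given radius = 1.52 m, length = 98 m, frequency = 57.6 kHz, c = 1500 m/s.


lambda = 1500/57600 = 0.02604 m
TS = 10*log10(1.52*98^2/(2*0.02604)) = 54.48

54.48 dB


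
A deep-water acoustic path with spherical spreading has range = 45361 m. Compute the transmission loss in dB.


TL = 20*log10(45361) = 93.13

93.13 dB


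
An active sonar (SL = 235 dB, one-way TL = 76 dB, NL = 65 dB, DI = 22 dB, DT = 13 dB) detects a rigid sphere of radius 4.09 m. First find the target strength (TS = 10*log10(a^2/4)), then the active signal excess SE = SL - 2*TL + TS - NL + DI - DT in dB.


Step 1: TS = 10*log10(4.09^2/4) = 6.21 dB
Step 2: SE = SL - 2*TL + TS - NL + DI - DT = 235 - 2*76 + (6.21) - 65 + 22 - 13 = 33.21

33.21 dB


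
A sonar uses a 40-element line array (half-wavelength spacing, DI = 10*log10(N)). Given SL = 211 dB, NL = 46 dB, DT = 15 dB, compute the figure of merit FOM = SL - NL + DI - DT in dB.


Step 1: DI = 10*log10(40) = 16.02 dB
Step 2: FOM = SL - NL + DI - DT = 211 - 46 + 16.02 - 15 = 166.02

166.02 dB


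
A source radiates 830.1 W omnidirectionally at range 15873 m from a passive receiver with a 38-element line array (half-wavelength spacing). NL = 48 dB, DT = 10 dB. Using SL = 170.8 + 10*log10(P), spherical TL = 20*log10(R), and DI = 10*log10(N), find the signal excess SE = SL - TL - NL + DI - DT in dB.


Step 1: SL = 170.8 + 10*log10(830.1) = 199.99 dB
Step 2: TL = 20*log10(15873) = 84.01 dB
Step 3: DI = 10*log10(38) = 15.8 dB
Step 4: SE = SL - TL - NL + DI - DT = 199.99 - 84.01 - 48 + 15.8 - 10 = 73.78

73.78 dB


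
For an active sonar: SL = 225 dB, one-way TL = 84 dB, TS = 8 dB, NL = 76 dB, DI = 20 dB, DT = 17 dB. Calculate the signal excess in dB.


SE = SL - 2*TL + TS - NL + DI - DT = 225 - 2*84 + (8) - 76 + 20 - 17 = -8

-8 dB


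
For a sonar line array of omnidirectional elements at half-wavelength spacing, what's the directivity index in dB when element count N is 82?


19.14 dB


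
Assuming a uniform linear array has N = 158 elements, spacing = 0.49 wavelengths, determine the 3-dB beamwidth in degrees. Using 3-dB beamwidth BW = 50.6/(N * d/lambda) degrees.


BW = 50.6 / (158 * 0.49) = 50.6 / 77.42 = 0.65

0.65 deg


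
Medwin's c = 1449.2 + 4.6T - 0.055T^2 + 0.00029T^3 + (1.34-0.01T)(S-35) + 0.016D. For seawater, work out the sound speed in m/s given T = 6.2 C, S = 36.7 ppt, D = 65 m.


1478.89 m/s


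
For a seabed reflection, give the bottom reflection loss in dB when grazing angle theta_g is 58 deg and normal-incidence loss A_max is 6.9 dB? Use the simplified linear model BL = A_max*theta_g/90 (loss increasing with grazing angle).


BL = A_max * theta_g / 90 = 6.9 * 58 / 90 = 4.45

4.45 dB


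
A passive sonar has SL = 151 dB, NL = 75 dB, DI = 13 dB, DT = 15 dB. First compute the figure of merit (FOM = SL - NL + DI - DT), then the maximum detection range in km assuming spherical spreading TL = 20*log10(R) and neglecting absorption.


Step 1: FOM = SL - NL + DI - DT = 151 - 75 + 13 - 15 = 74 dB
Step 2: at max range FOM = TL = 20*log10(R), so R = 10^(74/20) = 5011.87 m = 5.01 km

5.01 km


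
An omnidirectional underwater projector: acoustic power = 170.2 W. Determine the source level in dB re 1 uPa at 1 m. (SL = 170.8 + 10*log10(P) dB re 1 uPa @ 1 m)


193.11 dB


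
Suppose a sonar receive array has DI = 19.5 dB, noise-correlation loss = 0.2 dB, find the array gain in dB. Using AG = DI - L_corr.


AG = DI - L_corr = 19.5 - 0.2 = 19.3

19.3 dB


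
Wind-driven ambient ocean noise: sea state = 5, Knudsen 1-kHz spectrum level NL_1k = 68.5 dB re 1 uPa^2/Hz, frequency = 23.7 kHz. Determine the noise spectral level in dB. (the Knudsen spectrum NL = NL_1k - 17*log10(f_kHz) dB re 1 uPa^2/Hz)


NL = NL_1k - 17*log10(f_kHz) = 68.5 - 17*log10(23.7) = 68.5 - (23.37) = 45.13

45.13 dB


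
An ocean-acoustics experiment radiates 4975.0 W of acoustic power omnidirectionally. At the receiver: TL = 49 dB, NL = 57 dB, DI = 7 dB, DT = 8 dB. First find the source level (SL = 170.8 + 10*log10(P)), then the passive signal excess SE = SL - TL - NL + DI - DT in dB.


Step 1: SL = 170.8 + 10*log10(4975.0) = 207.77 dB
Step 2: SE = SL - TL - NL + DI - DT = 207.77 - 49 - 57 + 7 - 8 = 100.77

100.77 dB


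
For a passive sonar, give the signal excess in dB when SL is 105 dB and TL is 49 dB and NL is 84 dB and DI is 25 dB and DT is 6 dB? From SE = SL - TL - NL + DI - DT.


SE = SL - TL - NL + DI - DT = 105 - 49 - 84 + 25 - 6 = -9

-9 dB


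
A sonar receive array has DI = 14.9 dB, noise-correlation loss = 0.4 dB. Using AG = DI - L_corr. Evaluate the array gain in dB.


14.5 dB


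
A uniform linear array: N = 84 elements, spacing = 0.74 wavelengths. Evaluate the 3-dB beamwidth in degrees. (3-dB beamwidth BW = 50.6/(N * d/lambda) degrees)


0.81 deg


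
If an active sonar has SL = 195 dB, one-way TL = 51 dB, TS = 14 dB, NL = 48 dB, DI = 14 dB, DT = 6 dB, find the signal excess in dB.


67 dB


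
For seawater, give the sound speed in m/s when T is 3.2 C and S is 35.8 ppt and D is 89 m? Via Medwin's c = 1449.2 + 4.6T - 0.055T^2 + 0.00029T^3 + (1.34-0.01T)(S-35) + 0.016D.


1465.84 m/s


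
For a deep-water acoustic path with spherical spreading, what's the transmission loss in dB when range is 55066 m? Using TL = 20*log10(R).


94.82 dB


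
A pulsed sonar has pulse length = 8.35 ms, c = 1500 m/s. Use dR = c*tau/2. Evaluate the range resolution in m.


dR = c*tau/2 = 1500 * 8.35e-3 / 2 = 6.2625

6.2625 m


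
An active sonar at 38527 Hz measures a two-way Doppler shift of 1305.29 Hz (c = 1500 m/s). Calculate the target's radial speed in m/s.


From fd = 2*f*v/c, v = c*fd/(2*f) = 1500 * 1305.29 / (2*38527) = 25.41

25.41 m/s


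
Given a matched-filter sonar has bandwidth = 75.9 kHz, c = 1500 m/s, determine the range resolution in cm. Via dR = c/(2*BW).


dR = c/(2*BW) = 1500 / (2 * 75.9e3) = 0.0099 m = 0.99 cm

0.99 cm


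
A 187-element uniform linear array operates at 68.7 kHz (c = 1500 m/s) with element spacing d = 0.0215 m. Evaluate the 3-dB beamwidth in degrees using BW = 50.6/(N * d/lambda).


Step 1: lambda = 1500/68700 = 0.02183 m
Step 2: d/lambda = 0.0215/0.02183 = 0.9849
Step 3: BW = 50.6/(N * d/lambda) = 50.6/(187 * 0.9849) = 0.27

0.27 deg


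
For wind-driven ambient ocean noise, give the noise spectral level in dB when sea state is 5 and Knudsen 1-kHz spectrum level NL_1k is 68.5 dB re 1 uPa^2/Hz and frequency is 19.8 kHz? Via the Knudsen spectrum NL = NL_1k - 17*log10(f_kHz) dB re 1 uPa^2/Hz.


46.46 dB


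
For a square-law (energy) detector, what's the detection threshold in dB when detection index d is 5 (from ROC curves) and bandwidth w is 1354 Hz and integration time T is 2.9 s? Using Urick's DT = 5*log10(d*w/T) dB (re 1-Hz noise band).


DT = 5*log10(d*w/T) = 5*log10(5 * 1354 / 2.9) = 5*log10(2334.48) = 16.84

16.84 dB


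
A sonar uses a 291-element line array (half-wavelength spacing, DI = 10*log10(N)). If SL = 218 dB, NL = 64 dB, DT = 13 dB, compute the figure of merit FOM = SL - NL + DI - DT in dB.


Step 1: DI = 10*log10(291) = 24.64 dB
Step 2: FOM = SL - NL + DI - DT = 218 - 64 + 24.64 - 13 = 165.64

165.64 dB


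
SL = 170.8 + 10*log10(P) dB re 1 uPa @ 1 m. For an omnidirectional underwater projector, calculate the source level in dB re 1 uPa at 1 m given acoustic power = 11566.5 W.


SL = 170.8 + 10*log10(11566.5) = 170.8 + 40.63 = 211.43

211.43 dB


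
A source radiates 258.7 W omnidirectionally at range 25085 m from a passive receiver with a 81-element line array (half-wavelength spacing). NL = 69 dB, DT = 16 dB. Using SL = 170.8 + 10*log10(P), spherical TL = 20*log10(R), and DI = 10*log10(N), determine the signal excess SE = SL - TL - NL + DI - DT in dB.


41.02 dB


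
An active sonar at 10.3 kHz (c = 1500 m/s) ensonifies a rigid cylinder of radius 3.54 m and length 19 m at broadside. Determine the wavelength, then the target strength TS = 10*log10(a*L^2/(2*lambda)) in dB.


Step 1: lambda = c/f = 1500/10300 = 0.14563 m
Step 2: TS = 10*log10(a*L^2/(2*lambda)) = 10*log10(3.54*19^2/(2*0.14563)) = 36.42

36.42 dB


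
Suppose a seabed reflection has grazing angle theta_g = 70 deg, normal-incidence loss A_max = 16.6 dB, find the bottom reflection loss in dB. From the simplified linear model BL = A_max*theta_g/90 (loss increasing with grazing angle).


BL = A_max * theta_g / 90 = 16.6 * 70 / 90 = 12.91

12.91 dB


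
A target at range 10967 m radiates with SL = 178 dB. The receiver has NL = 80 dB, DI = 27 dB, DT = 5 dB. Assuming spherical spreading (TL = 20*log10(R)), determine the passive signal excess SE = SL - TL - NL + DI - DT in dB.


Step 1: TL = 20*log10(10967) = 80.8 dB
Step 2: SE = 178 - 80.8 - 80 + 27 - 5 = 39.2

39.2 dB


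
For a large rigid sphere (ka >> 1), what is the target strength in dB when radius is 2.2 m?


0.83 dB


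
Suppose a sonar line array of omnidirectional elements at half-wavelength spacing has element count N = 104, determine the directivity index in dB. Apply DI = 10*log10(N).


DI = 10*log10(104) = 20.17

20.17 dB


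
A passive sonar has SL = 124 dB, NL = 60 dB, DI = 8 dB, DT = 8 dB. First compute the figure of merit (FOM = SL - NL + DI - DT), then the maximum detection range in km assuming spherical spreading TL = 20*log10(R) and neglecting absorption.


Step 1: FOM = SL - NL + DI - DT = 124 - 60 + 8 - 8 = 64 dB
Step 2: at max range FOM = TL = 20*log10(R), so R = 10^(64/20) = 1584.89 m = 1.58 km

1.58 km


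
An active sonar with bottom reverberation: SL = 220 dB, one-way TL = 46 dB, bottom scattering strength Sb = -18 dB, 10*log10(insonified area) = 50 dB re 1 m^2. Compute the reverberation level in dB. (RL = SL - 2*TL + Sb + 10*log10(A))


160 dB


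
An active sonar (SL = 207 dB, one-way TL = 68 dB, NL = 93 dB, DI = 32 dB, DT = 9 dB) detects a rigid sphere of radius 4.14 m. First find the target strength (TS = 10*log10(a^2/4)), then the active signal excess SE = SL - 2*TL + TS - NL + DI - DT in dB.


Step 1: TS = 10*log10(4.14^2/4) = 6.32 dB
Step 2: SE = SL - 2*TL + TS - NL + DI - DT = 207 - 2*68 + (6.32) - 93 + 32 - 9 = 7.32

7.32 dB


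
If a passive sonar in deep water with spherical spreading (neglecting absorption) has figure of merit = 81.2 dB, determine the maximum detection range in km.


At max range FOM = TL, so 20*log10(R) = 81.2
R = 10^(81.2/20) = 11481.54 m = 11.48 km

11.48 km


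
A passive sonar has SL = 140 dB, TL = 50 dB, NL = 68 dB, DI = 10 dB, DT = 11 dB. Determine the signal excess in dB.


SE = SL - TL - NL + DI - DT = 140 - 50 - 68 + 10 - 11 = 21

21 dB


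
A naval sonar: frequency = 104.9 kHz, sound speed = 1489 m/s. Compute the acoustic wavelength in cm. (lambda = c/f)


lambda = c/f = 1489 / 104900 = 0.0142 m = 1.42 cm

1.42 cm


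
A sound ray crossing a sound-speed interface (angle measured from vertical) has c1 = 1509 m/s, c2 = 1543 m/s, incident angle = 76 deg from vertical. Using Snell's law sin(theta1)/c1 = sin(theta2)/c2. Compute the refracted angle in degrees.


sin(theta2) = (c2/c1)*sin(theta1) = (1543/1509)*sin(76 deg) = 0.99216
theta2 = arcsin(0.99216) = 82.82

82.82 deg


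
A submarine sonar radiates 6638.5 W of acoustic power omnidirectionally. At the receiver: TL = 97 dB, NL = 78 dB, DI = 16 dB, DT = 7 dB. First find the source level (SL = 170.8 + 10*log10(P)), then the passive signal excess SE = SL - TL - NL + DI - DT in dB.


Step 1: SL = 170.8 + 10*log10(6638.5) = 209.02 dB
Step 2: SE = SL - TL - NL + DI - DT = 209.02 - 97 - 78 + 16 - 7 = 43.02

43.02 dB


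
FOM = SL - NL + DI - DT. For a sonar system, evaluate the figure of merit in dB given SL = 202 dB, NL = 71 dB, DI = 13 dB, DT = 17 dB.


FOM = SL - NL + DI - DT = 202 - 71 + 13 - 17 = 127

127 dB


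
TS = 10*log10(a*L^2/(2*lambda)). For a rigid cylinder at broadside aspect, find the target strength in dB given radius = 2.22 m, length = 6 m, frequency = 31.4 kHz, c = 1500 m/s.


lambda = 1500/31400 = 0.04777 m
TS = 10*log10(2.22*6^2/(2*0.04777)) = 29.22

29.22 dB


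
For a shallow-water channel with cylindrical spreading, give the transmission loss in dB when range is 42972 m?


46.33 dB


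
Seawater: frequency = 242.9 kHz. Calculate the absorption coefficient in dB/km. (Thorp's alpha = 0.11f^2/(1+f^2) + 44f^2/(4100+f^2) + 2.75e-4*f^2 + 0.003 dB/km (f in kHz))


f^2 = 59000.41
alpha = 0.11*59000.41/(1+59000.41) + 44*59000.41/(4100+59000.41) + 2.75e-4*59000.41 + 0.003 = 57.479

57.479 dB/km


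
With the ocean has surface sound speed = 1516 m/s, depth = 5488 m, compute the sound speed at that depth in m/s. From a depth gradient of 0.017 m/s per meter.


c = 1516 + 0.017 * 5488 = 1609.296

1609.296 m/s


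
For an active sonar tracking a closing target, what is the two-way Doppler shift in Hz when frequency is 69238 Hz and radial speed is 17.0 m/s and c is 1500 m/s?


fd = 2*f*v/c = 2 * 69238 * 17.0 / 1500 = 1569.39

1569.39 Hz


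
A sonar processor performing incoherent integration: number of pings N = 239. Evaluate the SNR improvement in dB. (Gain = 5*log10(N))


Gain = 5*log10(239) = 11.89

11.89 dB


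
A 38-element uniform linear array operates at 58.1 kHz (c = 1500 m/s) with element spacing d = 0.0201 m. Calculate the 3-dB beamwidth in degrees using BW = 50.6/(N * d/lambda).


1.71 deg


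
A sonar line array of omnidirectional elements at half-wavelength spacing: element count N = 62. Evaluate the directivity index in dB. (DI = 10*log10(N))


DI = 10*log10(62) = 17.92

17.92 dB


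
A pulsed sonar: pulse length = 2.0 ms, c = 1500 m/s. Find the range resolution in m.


dR = c*tau/2 = 1500 * 2.0e-3 / 2 = 1.5

1.5 m


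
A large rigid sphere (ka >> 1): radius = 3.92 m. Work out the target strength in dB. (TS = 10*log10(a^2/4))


TS = 10*log10(3.92^2 / 4) = 10*log10(3.8416) = 5.85

5.85 dB


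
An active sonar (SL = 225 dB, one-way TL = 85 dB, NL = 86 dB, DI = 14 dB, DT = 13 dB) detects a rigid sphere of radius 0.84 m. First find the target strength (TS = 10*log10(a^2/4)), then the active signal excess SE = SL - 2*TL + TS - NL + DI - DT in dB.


Step 1: TS = 10*log10(0.84^2/4) = -7.54 dB
Step 2: SE = SL - 2*TL + TS - NL + DI - DT = 225 - 2*85 + (-7.54) - 86 + 14 - 13 = -37.54

-37.54 dB


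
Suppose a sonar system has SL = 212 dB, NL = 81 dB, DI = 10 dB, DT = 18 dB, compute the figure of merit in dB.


123 dB


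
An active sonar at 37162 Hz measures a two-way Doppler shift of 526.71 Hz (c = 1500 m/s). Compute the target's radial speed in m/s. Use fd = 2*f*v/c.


From fd = 2*f*v/c, v = c*fd/(2*f) = 1500 * 526.71 / (2*37162) = 10.63

10.63 m/s


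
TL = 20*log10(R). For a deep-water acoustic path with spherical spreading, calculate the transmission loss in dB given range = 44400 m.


TL = 20*log10(44400) = 92.95

92.95 dB


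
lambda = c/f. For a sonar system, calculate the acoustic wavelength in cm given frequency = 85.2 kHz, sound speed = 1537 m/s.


lambda = c/f = 1537 / 85200 = 0.018 m = 1.8 cm

1.8 cm


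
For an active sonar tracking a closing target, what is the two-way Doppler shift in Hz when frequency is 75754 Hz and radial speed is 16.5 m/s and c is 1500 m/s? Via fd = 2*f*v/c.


1666.59 Hz


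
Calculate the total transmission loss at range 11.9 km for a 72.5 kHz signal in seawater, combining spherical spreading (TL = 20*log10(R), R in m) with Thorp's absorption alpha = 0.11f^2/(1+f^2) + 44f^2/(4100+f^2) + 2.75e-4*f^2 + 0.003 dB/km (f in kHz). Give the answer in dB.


Step 1 (Thorp): alpha = 0.11*5256.25/(1+5256.25) + 44*5256.25/(4100+5256.25) + 2.75e-4*5256.25 + 0.003 = 26.2772 dB/km
Step 2: TL_spread = 20*log10(11900) = 81.51 dB
Step 3: TL_abs = alpha*R = 26.2772 * 11.9 = 312.7 dB
Step 4: TL_total = 81.51 + 312.7 = 394.21

394.21 dB


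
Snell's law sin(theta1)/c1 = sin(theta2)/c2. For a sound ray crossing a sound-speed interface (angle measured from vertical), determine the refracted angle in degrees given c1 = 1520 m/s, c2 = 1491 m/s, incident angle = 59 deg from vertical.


57.23 deg


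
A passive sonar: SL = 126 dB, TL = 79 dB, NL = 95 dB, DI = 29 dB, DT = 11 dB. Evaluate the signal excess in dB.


-30 dB


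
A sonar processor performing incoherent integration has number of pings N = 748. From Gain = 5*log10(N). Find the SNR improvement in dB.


Gain = 5*log10(748) = 14.37

14.37 dB


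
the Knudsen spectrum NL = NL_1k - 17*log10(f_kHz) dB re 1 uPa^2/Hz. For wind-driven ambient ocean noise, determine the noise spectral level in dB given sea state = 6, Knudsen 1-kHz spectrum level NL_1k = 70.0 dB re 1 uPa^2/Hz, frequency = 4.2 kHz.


NL = NL_1k - 17*log10(f_kHz) = 70.0 - 17*log10(4.2) = 70.0 - (10.6) = 59.4

59.4 dB


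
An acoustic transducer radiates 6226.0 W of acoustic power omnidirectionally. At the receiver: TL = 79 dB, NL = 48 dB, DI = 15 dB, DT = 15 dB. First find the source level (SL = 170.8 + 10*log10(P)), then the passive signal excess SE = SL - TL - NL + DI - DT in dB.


Step 1: SL = 170.8 + 10*log10(6226.0) = 208.74 dB
Step 2: SE = SL - TL - NL + DI - DT = 208.74 - 79 - 48 + 15 - 15 = 81.74

81.74 dB


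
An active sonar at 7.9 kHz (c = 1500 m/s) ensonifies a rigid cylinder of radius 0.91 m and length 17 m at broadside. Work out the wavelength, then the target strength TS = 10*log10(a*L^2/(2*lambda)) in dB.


Step 1: lambda = c/f = 1500/7900 = 0.18987 m
Step 2: TS = 10*log10(a*L^2/(2*lambda)) = 10*log10(0.91*17^2/(2*0.18987)) = 28.4

28.4 dB


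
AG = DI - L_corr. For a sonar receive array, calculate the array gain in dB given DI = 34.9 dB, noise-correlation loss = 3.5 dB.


AG = DI - L_corr = 34.9 - 3.5 = 31.4

31.4 dB


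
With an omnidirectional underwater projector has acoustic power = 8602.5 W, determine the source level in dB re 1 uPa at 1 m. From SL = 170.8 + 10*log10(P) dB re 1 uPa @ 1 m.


210.15 dB


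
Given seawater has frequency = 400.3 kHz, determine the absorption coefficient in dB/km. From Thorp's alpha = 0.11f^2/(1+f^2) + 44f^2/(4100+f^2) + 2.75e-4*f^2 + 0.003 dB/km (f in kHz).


f^2 = 160240.09
alpha = 0.11*160240.09/(1+160240.09) + 44*160240.09/(4100+160240.09) + 2.75e-4*160240.09 + 0.003 = 87.081

87.081 dB/km


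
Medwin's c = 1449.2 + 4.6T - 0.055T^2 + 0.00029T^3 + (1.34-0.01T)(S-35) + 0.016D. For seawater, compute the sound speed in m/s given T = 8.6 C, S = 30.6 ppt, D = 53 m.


1480.21 m/s


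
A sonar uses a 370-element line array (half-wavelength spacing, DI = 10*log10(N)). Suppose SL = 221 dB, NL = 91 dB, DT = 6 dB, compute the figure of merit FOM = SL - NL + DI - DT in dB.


149.68 dB


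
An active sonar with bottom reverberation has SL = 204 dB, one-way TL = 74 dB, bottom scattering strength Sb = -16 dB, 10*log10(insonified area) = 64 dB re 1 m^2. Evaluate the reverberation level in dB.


RL = SL - 2*TL + Sb + 10*log10(A) = 204 - 2*74 + (-16) + 64 = 104

104 dB


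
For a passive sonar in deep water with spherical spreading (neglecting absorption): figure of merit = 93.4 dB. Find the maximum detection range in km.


At max range FOM = TL, so 20*log10(R) = 93.4
R = 10^(93.4/20) = 46773.51 m = 46.77 km

46.77 km


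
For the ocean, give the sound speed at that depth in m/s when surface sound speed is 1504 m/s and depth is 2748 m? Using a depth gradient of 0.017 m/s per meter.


1550.716 m/s


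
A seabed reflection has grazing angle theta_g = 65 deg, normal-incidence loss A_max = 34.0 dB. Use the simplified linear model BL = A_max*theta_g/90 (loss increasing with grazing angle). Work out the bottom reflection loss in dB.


BL = A_max * theta_g / 90 = 34.0 * 65 / 90 = 24.56

24.56 dB


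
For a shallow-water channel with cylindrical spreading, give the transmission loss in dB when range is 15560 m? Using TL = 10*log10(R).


41.92 dB


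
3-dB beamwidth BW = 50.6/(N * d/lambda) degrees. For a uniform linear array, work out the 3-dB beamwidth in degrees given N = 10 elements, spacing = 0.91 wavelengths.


BW = 50.6 / (10 * 0.91) = 50.6 / 9.1 = 5.56

5.56 deg


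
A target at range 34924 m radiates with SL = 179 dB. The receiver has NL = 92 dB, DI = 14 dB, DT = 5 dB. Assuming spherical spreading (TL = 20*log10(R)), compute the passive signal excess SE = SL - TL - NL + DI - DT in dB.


5.14 dB


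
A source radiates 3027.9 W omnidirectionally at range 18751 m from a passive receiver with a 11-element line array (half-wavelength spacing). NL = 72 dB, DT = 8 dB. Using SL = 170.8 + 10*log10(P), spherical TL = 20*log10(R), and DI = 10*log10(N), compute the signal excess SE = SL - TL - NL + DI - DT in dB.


50.56 dB


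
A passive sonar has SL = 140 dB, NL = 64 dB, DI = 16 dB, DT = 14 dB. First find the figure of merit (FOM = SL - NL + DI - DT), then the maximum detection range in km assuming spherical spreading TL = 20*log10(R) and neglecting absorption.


Step 1: FOM = SL - NL + DI - DT = 140 - 64 + 16 - 14 = 78 dB
Step 2: at max range FOM = TL = 20*log10(R), so R = 10^(78/20) = 7943.28 m = 7.94 km

7.94 km


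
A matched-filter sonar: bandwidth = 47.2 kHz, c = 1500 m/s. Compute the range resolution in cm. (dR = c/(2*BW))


dR = c/(2*BW) = 1500 / (2 * 47.2e3) = 0.0159 m = 1.59 cm

1.59 cm


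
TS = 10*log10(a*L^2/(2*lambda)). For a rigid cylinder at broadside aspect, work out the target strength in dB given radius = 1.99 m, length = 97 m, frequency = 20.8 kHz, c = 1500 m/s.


51.13 dB


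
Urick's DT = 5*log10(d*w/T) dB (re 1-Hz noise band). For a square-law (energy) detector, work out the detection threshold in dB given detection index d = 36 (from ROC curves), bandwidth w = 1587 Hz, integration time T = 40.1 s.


15.77 dB


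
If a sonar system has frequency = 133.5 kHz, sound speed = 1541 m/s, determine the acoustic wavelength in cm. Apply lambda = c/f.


lambda = c/f = 1541 / 133500 = 0.0115 m = 1.15 cm

1.15 cm


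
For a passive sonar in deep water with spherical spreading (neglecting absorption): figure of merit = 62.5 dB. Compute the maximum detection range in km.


At max range FOM = TL, so 20*log10(R) = 62.5
R = 10^(62.5/20) = 1333.52 m = 1.33 km

1.33 km


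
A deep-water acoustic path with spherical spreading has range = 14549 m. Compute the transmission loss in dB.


TL = 20*log10(14549) = 83.26

83.26 dB


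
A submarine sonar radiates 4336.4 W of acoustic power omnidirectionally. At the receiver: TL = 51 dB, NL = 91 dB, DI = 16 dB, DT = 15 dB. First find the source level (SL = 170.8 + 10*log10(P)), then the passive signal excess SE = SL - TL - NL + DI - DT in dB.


Step 1: SL = 170.8 + 10*log10(4336.4) = 207.17 dB
Step 2: SE = SL - TL - NL + DI - DT = 207.17 - 51 - 91 + 16 - 15 = 66.17

66.17 dB


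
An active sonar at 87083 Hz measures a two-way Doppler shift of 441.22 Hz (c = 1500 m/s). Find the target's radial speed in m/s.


From fd = 2*f*v/c, v = c*fd/(2*f) = 1500 * 441.22 / (2*87083) = 3.8

3.8 m/s


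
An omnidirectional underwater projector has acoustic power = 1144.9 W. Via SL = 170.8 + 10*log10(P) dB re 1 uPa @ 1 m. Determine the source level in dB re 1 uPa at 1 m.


SL = 170.8 + 10*log10(1144.9) = 170.8 + 30.59 = 201.39

201.39 dB


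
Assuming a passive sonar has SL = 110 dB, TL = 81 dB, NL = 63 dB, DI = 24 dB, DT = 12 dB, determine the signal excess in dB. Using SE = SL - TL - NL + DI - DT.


SE = SL - TL - NL + DI - DT = 110 - 81 - 63 + 24 - 12 = -22

-22 dB


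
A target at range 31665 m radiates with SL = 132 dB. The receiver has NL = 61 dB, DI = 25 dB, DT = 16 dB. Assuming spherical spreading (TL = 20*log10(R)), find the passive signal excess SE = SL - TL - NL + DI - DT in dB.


-10.01 dB


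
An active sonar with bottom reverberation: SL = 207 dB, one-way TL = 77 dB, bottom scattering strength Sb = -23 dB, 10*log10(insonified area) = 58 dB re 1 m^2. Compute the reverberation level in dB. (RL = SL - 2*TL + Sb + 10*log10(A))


88 dB


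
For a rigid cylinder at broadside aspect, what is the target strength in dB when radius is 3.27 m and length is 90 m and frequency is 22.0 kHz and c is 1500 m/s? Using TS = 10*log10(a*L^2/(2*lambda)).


lambda = 1500/22000 = 0.06818 m
TS = 10*log10(3.27*90^2/(2*0.06818)) = 52.88

52.88 dB


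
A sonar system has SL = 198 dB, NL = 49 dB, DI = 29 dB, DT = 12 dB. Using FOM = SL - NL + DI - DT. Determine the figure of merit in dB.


FOM = SL - NL + DI - DT = 198 - 49 + 29 - 12 = 166

166 dB


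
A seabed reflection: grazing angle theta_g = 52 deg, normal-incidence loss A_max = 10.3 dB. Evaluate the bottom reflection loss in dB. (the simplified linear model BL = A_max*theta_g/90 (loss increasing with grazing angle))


5.95 dB


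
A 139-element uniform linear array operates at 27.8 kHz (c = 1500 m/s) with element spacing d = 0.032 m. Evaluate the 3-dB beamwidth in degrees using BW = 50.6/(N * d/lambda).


Step 1: lambda = 1500/27800 = 0.05396 m
Step 2: d/lambda = 0.032/0.05396 = 0.593
Step 3: BW = 50.6/(N * d/lambda) = 50.6/(139 * 0.593) = 0.61

0.61 deg


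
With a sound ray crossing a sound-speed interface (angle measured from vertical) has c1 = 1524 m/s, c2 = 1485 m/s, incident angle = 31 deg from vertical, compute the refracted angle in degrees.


30.12 deg


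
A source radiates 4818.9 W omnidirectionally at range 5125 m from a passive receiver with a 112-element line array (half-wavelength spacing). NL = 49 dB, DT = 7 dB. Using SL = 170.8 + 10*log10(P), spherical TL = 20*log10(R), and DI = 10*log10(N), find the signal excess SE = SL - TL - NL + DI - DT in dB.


Step 1: SL = 170.8 + 10*log10(4818.9) = 207.63 dB
Step 2: TL = 20*log10(5125) = 74.19 dB
Step 3: DI = 10*log10(112) = 20.49 dB
Step 4: SE = SL - TL - NL + DI - DT = 207.63 - 74.19 - 49 + 20.49 - 7 = 97.93

97.93 dB


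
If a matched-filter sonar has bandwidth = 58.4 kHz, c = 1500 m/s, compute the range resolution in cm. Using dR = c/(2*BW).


dR = c/(2*BW) = 1500 / (2 * 58.4e3) = 0.0128 m = 1.28 cm

1.28 cm
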